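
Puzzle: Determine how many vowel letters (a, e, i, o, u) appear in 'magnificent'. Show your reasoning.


Vowels in 'magnificent': a, i, i, e = 4 vowels.

4


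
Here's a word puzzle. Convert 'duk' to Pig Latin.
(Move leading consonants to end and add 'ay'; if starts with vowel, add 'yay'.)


'duk': move consonant cluster 'd' to end and add 'ay': 'ukday'.

ukday


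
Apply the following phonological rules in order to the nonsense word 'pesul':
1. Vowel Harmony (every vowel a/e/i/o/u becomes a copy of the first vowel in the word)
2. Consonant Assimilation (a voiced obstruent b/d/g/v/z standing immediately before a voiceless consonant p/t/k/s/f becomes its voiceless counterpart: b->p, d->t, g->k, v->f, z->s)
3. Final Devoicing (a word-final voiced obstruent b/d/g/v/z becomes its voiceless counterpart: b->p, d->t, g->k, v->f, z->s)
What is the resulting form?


Starting form: 'pesul'
Rule 1: Vowel Harmony: all vowels become 'e' (matching first vowel). 'pesul' -> 'pesel'
Rule 2: Consonant Assimilation: no voiced obstruent (b/d/g/v/z) stands immediately before a voiceless consonant (p/t/k/s/f). No change.
Rule 3: Final Devoicing: final consonant 'l' is not one of the voiced obstruents b/d/g/v/z. No change.
Final form: 'pesel'

pesel


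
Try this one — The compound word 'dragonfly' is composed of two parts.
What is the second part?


Split 'dragonfly' into 'dragon' + 'fly'. The second part is 'fly'.

fly


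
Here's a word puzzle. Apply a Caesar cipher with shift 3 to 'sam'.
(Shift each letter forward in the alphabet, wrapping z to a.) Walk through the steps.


Shift each letter by 3: s -> v, a -> d, m -> p. Result: 'vdp'.

vdp


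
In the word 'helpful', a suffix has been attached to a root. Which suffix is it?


The word 'helpful' = 'help' (root) + '-ful' (suffix). The suffix is '-ful'.

ful


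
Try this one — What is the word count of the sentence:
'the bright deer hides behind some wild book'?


Split into words: the | bright | deer | hides | behind | some | wild | book = 8 words.

8


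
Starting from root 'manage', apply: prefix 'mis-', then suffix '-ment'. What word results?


Step 1: Add prefix 'mis-' to 'manage' = 'mismanage'
Step 2: Add suffix '-ment' to 'mismanage' = 'mismanagement'

mismanagement


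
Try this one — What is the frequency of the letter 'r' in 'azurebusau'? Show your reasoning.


Letter 'r' in 'azurebusau': found at position(s) 4 = 1 occurrence(s).

1


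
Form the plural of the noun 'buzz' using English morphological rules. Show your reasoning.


Apply rule: Add -es (sibilant/fricative ending). 'buzz' becomes 'buzzes'.

buzzes


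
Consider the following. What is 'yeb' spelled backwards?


Reverse 'yeb' character by character: 'bey'.

bey


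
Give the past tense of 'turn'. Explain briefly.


Apply rule: Add -ed. 'turn' becomes 'turned'.

turned


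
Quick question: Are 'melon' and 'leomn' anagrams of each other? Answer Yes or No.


Sorted letters of 'melon': 'elmno'
Sorted letters of 'leomn': 'elmno'
They match.

Yes


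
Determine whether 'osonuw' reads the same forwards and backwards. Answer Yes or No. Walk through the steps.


Forward: 'osonuw'
Reversed: 'wunoso'
They differ.

No


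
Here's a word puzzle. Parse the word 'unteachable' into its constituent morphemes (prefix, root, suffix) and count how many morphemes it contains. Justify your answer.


Step 1: Identify prefix: 'un' (meaning: not/reverse)
Step 2: Identify root: 'teach'
Step 3: Identify suffix(es): 'able'
Decomposition: un- (prefix: not/reverse) + teach (root) + -able (suffix: capable of)
Total morphemes: 3

3 morphemes (un- (prefix: not/reverse) + teach (root) + -able (suffix: capable of))


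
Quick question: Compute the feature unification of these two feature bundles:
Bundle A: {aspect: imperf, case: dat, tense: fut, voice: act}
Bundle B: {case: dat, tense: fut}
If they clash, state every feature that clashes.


Compare features:
aspect: A=imperf vs B=_ -> unified: imperf
case: A=dat vs B=dat -> unified: dat
tense: A=fut vs B=fut -> unified: fut
voice: A=act vs B=_ -> unified: act
No clashes found.

Unified: {aspect: imperf, case: dat, tense: fut, voice: act}


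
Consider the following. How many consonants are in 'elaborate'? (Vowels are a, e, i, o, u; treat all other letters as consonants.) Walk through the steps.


Consonants in 'elaborate': l, b, r, t = 4 consonants.

4


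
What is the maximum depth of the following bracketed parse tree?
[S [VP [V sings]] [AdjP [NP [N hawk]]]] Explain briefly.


Count bracket nesting levels:
'[' at pos 0: depth = 1
'[' at pos 3: depth = 2
'[' at pos 7: depth = 3
'[' at pos 18: depth = 2
'[' at pos 24: depth = 3
'[' at pos 28: depth = 4
Maximum depth reached: 4

4


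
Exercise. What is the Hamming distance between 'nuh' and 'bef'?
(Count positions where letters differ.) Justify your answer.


Alignment:
Position 1: 'n' vs 'b' = DIFFER
Position 2: 'u' vs 'e' = DIFFER
Position 3: 'h' vs 'f' = DIFFER
Total differences: 3

3


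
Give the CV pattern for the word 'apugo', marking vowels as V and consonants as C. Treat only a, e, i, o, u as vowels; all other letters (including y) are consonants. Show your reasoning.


Letter mapping: a = V, p = C, u = V, g = C, o = V.

VCVCV


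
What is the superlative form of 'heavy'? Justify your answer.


Apply superlative formation (consonant + y: change y to i, add -est): 'heavy' -> 'heaviest'.

heaviest


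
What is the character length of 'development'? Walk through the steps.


Spell out 'development' and number each letter: d(1), e(2), v(3), e(4), l(5), o(6), p(7), m(8), e(9), n(10), t(11). Total: 11 letters.

11


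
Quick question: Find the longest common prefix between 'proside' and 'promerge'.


Compare from the start: 3 characters match: 'pro'. Mismatch at position 4: 's' vs 'm'.

pro


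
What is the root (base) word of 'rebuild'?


Remove prefix 're' from 'rebuild' to get root 'build'.

build


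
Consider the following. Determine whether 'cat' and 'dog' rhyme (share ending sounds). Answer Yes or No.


Rime (stressed vowel + following sounds) of 'cat': -at = /æt/
Rime of 'dog': -og = /ɒg/
/æt/ and /ɒg/ are different ending sounds, so the words do not rhyme.

No


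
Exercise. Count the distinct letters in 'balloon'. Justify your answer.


Unique letters in 'balloon': {a, b, l, n, o} = 5 distinct letters.

5


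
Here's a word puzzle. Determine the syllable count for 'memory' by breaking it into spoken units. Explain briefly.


Break 'memory' into syllables: mem-o-ry -> mem | o | ry = 3 syllables

3 syllables


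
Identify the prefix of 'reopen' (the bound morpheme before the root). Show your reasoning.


The word 'reopen' = 're' (prefix) + 'open' (root). The prefix is 're'.

re


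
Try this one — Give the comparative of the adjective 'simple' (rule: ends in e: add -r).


Apply comparative formation (ends in e: add -r): 'simple' -> 'simpler'.

simpler


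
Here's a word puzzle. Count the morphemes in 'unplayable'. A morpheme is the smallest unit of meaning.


Decomposition: un- (prefix) + play (root) + -able (suffix) = 3 morpheme(s)

3 morphemes


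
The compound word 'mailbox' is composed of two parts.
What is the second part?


Split 'mailbox' into 'mail' + 'box'. The second part is 'box'.

box


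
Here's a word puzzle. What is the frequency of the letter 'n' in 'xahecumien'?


Letter 'n' in 'xahecumien': found at position(s) 10 = 1 occurrence(s).

1


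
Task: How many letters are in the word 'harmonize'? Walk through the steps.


Spell out 'harmonize' and number each letter: h(1), a(2), r(3), m(4), o(5), n(6), i(7), z(8), e(9). Total: 9 letters.

9


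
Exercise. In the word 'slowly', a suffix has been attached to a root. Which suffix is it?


The word 'slowly' = 'slow' (root) + '-ly' (suffix). The suffix is '-ly'.

ly


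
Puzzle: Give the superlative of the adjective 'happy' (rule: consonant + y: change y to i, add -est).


Apply superlative formation (consonant + y: change y to i, add -est): 'happy' -> 'happiest'.

happiest


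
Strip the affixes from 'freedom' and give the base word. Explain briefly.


Remove suffix '-dom' from 'freedom' to get root 'free'.

free


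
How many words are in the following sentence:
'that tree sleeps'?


Split into words: that | tree | sleeps = 3 words.

3


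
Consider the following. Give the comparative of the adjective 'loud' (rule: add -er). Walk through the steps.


Apply comparative formation (add -er): 'loud' -> 'louder'.

louder


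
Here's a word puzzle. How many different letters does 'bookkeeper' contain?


Unique letters in 'bookkeeper': {b, e, k, o, p, r} = 6 distinct letters.

6


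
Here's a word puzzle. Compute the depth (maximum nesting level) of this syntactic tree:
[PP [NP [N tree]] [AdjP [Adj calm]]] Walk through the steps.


Count bracket nesting levels:
'[' at pos 0: depth = 1
'[' at pos 4: depth = 2
'[' at pos 8: depth = 3
'[' at pos 18: depth = 2
'[' at pos 24: depth = 3
Maximum depth reached: 3

3


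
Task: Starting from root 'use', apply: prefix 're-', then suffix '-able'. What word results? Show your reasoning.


Step 1: Add prefix 're-' to 'use' = 'reuse'
Step 2: Add suffix '-able' to 'reuse' = 'reusable'

reusable


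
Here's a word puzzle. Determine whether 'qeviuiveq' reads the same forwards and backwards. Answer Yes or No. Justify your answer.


Forward: 'qeviuiveq'
Reversed: 'qeviuiveq'
They are identical.

Yes


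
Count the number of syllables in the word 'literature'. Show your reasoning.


Break 'literature' into syllables: lit-er-a-ture -> lit | er | a | ture = 4 syllables

4 syllables


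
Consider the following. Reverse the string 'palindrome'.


Reverse 'palindrome' character by character: 'emordnilap'.

emordnilap


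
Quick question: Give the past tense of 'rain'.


Apply rule: Add -ed. 'rain' becomes 'rained'.

rained


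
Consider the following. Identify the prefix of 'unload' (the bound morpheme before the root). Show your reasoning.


The word 'unload' = 'un' (prefix) + 'load' (root). The prefix is 'un'.

un


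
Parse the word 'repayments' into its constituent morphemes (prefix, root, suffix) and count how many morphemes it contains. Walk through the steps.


Step 1: Identify prefix: 're' (meaning: again)
Step 2: Identify root: 'pay'
Step 3: Identify suffix(es): 'ment, s'
Decomposition: re- (prefix: again) + pay (root) + -ment (suffix: action/result) + -s (plural)
Total morphemes: 4

4 morphemes (re- (prefix: again) + pay (root) + -ment (suffix: action/result) + -s (plural))


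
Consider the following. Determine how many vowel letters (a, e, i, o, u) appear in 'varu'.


Vowels in 'varu': a, u = 2 vowels.

2


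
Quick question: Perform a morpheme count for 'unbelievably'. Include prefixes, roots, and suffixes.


Decomposition: un- (prefix) + believe (root) + -able (suffix) + -ly (suffix) = 4 morpheme(s)

4 morphemes


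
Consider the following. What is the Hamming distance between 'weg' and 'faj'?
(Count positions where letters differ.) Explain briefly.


Alignment:
Position 1: 'w' vs 'f' = DIFFER
Position 2: 'e' vs 'a' = DIFFER
Position 3: 'g' vs 'j' = DIFFER
Total differences: 3

3


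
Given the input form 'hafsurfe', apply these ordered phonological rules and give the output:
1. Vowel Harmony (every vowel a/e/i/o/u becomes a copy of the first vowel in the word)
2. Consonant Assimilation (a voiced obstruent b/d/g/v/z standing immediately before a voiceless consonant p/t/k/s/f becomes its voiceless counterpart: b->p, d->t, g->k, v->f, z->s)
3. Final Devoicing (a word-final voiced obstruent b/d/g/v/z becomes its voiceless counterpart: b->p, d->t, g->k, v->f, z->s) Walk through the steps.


Starting form: 'hafsurfe'
Rule 1: Vowel Harmony: all vowels become 'a' (matching first vowel). 'hafsurfe' -> 'hafsarfa'
Rule 2: Consonant Assimilation: no voiced obstruent (b/d/g/v/z) stands immediately before a voiceless consonant (p/t/k/s/f). No change.
Rule 3: Final Devoicing: the word ends in the vowel 'a', not a consonant. No change.
Final form: 'hafsarfa'

hafsarfa


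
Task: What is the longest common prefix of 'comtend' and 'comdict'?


Compare from the start: 3 characters match: 'com'. Mismatch at position 4: 't' vs 'd'.

com


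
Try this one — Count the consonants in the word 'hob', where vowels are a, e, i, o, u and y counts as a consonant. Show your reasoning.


Consonants in 'hob': h, b = 2 consonants.

2


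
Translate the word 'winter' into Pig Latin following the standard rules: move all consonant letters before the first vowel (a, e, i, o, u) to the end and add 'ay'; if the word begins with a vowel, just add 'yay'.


'winter': move consonant cluster 'w' to end and add 'ay': 'interway'.

interway


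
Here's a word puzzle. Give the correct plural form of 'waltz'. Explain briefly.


Apply rule: Add -es (sibilant/fricative ending). 'waltz' becomes 'waltzes'.

waltzes


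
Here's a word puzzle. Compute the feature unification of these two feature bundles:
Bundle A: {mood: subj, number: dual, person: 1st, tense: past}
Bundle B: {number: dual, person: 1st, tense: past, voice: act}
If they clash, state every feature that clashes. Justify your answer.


Compare features:
mood: A=subj vs B=_ -> unified: subj
number: A=dual vs B=dual -> unified: dual
person: A=1st vs B=1st -> unified: 1st
tense: A=past vs B=past -> unified: past
voice: A=_ vs B=act -> unified: act
No clashes found.

Unified: {mood: subj, number: dual, person: 1st, tense: past, voice: act}


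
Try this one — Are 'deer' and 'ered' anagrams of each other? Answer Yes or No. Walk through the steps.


Sorted letters of 'deer': 'deer'
Sorted letters of 'ered': 'deer'
They match.

Yes


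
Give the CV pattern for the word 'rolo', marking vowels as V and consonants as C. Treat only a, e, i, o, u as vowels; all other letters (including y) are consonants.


Letter mapping: r = C, o = V, l = C, o = V.

CVCV


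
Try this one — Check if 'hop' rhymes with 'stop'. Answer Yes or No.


Rime (stressed vowel + following sounds) of 'hop': -op = /ɒp/
Rime of 'stop': -op = /ɒp/
/ɒp/ and /ɒp/ are the same ending sound, so the words rhyme.

Yes


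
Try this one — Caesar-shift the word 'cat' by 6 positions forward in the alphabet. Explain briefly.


Shift each letter by 6: c -> i, a -> g, t -> z. Result: 'igz'.

igz


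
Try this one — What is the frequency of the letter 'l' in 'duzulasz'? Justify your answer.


Letter 'l' in 'duzulasz': found at position(s) 5 = 1 occurrence(s).

1


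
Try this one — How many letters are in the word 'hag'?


Spell out 'hag' and number each letter: h(1), a(2), g(3). Total: 3 letters.

3


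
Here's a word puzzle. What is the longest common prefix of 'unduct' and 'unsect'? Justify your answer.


Compare from the start: 2 characters match: 'un'. Mismatch at position 3: 'd' vs 's'.

un


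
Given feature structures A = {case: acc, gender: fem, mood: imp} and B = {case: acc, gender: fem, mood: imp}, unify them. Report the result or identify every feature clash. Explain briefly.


Compare features:
case: A=acc vs B=acc -> unified: acc
gender: A=fem vs B=fem -> unified: fem
mood: A=imp vs B=imp -> unified: imp
No clashes found.

Unified: {case: acc, gender: fem, mood: imp}


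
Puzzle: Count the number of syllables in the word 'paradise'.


Break 'paradise' into syllables: par-a-dise -> par | a | dise = 3 syllables

3 syllables


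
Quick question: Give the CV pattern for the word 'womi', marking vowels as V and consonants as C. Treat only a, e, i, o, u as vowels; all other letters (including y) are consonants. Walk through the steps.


Letter mapping: w = C, o = V, m = C, i = V.

CVCV


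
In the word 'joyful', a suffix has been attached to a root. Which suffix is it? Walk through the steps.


The word 'joyful' = 'joy' (root) + '-ful' (suffix). The suffix is '-ful'.

ful


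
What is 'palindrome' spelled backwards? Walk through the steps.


Reverse 'palindrome' character by character: 'emordnilap'.

emordnilap


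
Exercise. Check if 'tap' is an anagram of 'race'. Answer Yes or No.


Sorted letters of 'tap': 'apt'
Sorted letters of 'race': 'acer'
They do not match.

No


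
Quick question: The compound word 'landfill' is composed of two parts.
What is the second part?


Split 'landfill' into 'land' + 'fill'. The second part is 'fill'.

fill


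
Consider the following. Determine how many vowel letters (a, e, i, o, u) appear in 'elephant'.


Vowels in 'elephant': e, e, a = 3 vowels.

3


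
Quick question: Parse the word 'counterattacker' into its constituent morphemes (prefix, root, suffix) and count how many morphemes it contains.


Step 1: Identify prefix: 'counter' (meaning: against)
Step 2: Identify root: 'attack'
Step 3: Identify suffix(es): 'er'
Decomposition: counter- (prefix: against) + attack (root) + -er (suffix: one who)
Total morphemes: 3

3 morphemes (counter- (prefix: against) + attack (root) + -er (suffix: one who))


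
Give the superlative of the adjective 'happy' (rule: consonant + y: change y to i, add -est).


Apply superlative formation (consonant + y: change y to i, add -est): 'happy' -> 'happiest'.

happiest


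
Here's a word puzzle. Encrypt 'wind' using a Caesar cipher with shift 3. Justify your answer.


Shift each letter by 3: w -> z, i -> l, n -> q, d -> g. Result: 'zlqg'.

zlqg


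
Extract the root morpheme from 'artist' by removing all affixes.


Remove suffix '-ist' from 'artist' to get root 'art'.

art


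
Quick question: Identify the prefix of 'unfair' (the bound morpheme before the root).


The word 'unfair' = 'un' (prefix) + 'fair' (root). The prefix is 'un'.

un


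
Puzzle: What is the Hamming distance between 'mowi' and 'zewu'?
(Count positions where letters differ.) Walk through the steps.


Alignment:
Position 1: 'm' vs 'z' = DIFFER
Position 2: 'o' vs 'e' = DIFFER
Position 3: 'w' vs 'w' = match
Position 4: 'i' vs 'u' = DIFFER
Total differences: 3

3


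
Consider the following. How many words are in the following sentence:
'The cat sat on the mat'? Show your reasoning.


Split into words: The | cat | sat | on | the | mat = 6 words.

6


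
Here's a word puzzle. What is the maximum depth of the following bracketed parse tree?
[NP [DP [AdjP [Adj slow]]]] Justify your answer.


Count bracket nesting levels:
'[' at pos 0: depth = 1
'[' at pos 4: depth = 2
'[' at pos 8: depth = 3
'[' at pos 14: depth = 4
Maximum depth reached: 4

4


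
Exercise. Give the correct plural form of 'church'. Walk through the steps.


Apply rule: Add -es (sibilant/fricative ending). 'church' becomes 'churches'.

churches


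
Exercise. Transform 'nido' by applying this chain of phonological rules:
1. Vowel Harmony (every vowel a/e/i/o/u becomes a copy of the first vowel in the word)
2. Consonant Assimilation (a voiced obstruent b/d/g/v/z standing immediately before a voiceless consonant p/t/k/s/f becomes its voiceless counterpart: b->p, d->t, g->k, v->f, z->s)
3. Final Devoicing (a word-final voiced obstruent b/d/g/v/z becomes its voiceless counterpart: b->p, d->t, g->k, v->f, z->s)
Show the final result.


Starting form: 'nido'
Rule 1: Vowel Harmony: all vowels become 'i' (matching first vowel). 'nido' -> 'nidi'
Rule 2: Consonant Assimilation: no voiced obstruent (b/d/g/v/z) stands immediately before a voiceless consonant (p/t/k/s/f). No change.
Rule 3: Final Devoicing: the word ends in the vowel 'i', not a consonant. No change.
Final form: 'nidi'

nidi


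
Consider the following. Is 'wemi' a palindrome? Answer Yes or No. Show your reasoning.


Forward: 'wemi'
Reversed: 'imew'
They differ.

No


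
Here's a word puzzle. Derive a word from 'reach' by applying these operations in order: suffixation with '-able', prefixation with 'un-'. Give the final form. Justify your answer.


Step 1: Add suffix '-able' to 'reach' = 'reachable'
Step 2: Add prefix 'un-' to 'reachable' = 'unreachable'

unreachable


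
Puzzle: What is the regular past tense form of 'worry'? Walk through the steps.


Apply rule: Change -y to -ied. 'worry' becomes 'worried'.

worried


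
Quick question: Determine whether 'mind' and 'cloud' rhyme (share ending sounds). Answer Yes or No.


Rime (stressed vowel + following sounds) of 'mind': -ind = /aɪnd/
Rime of 'cloud': -oud = /aʊd/
/aɪnd/ and /aʊd/ are different ending sounds, so the words do not rhyme.

No


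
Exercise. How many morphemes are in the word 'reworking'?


Decomposition: re- (prefix) + work (root) + -ing (suffix) = 3 morpheme(s)

3 morphemes


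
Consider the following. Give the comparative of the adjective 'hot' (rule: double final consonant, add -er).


Apply comparative formation (double final consonant, add -er): 'hot' -> 'hotter'.

hotter


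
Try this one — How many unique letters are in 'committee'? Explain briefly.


Unique letters in 'committee': {c, e, i, m, o, t} = 6 distinct letters.

6


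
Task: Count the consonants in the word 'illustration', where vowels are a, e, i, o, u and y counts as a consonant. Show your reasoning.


Consonants in 'illustration': l, l, s, t, r, t, n = 7 consonants.

7


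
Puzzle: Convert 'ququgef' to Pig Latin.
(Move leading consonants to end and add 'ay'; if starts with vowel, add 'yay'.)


'ququgef': move consonant cluster 'q' to end and add 'ay': 'uqugefqay'.

uqugefqay


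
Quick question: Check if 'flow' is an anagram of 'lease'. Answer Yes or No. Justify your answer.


Sorted letters of 'flow': 'flow'
Sorted letters of 'lease': 'aeels'
They do not match.

No


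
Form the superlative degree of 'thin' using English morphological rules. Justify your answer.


Apply superlative formation (double final consonant, add -est): 'thin' -> 'thinnest'.

thinnest


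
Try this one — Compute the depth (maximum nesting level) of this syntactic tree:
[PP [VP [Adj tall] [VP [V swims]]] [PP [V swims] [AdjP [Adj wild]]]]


Count bracket nesting levels:
'[' at pos 0: depth = 1
'[' at pos 4: depth = 2
'[' at pos 8: depth = 3
'[' at pos 19: depth = 3
'[' at pos 23: depth = 4
'[' at pos 35: depth = 2
'[' at pos 39: depth = 3
'[' at pos 49: depth = 3
'[' at pos 55: depth = 4
Maximum depth reached: 4

4


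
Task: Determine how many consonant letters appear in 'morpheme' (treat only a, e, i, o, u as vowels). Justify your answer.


Consonants in 'morpheme': m, r, p, h, m = 5 consonants.

5


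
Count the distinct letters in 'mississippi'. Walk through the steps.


Unique letters in 'mississippi': {i, m, p, s} = 4 distinct letters.

4


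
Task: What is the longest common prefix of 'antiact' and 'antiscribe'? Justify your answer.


Compare from the start: 4 characters match: 'anti'. Mismatch at position 5: 'a' vs 's'.

anti


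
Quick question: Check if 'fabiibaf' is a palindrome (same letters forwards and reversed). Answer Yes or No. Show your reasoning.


Forward: 'fabiibaf'
Reversed: 'fabiibaf'
They are identical.

Yes


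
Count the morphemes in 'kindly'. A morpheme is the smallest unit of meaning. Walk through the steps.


Decomposition: kind (root) + -ly (suffix) = 2 morpheme(s)

2 morphemes


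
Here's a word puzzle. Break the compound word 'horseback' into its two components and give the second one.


Split 'horseback' into 'horse' + 'back'. The second part is 'back'.

back


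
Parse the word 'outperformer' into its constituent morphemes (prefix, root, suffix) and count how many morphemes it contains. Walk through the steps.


Step 1: Identify prefix: 'out' (meaning: surpass)
Step 2: Identify root: 'perform'
Step 3: Identify suffix(es): 'er'
Decomposition: out- (prefix: surpass) + perform (root) + -er (suffix: one who)
Total morphemes: 3

3 morphemes (out- (prefix: surpass) + perform (root) + -er (suffix: one who))


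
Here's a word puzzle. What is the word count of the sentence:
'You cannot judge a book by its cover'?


Split into words: You | cannot | judge | a | book | by | its | cover = 8 words.

8


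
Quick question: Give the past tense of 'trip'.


Apply rule: Double final consonant and add -ed. 'trip' becomes 'tripped'.

tripped


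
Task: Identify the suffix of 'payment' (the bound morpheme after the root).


The word 'payment' = 'pay' (root) + '-ment' (suffix). The suffix is '-ment'.

ment


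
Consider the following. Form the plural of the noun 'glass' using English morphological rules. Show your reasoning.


Apply rule: Add -es (sibilant/fricative ending). 'glass' becomes 'glasses'.

glasses


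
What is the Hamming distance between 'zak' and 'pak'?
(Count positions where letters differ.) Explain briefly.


Alignment:
Position 1: 'z' vs 'p' = DIFFER
Position 2: 'a' vs 'a' = match
Position 3: 'k' vs 'k' = match
Total differences: 1

1


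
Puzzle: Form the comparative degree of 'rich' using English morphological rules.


Apply comparative formation (add -er): 'rich' -> 'richer'.

richer


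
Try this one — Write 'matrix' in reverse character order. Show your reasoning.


Reverse 'matrix' character by character: 'xirtam'.

xirtam


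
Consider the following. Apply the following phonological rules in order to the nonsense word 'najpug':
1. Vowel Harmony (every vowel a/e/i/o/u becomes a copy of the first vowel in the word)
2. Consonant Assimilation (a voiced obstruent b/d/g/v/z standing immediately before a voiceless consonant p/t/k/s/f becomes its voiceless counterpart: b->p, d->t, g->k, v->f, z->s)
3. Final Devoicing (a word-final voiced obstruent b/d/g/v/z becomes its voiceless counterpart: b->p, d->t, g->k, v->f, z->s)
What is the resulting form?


Starting form: 'najpug'
Rule 1: Vowel Harmony: all vowels become 'a' (matching first vowel). 'najpug' -> 'najpag'
Rule 2: Consonant Assimilation: no voiced obstruent (b/d/g/v/z) stands immediately before a voiceless consonant (p/t/k/s/f). No change.
Rule 3: Final Devoicing: word-final voiced obstruent 'g' becomes voiceless 'k'. 'najpag' -> 'najpak'
Final form: 'najpak'

najpak


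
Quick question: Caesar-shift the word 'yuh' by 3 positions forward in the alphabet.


Shift each letter by 3: y -> b, u -> x, h -> k. Result: 'bxk'.

bxk


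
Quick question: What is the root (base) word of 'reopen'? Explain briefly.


Remove prefix 're' from 'reopen' to get root 'open'.

open


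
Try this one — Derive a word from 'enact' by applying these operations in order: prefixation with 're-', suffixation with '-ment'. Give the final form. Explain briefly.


Step 1: Add prefix 're-' to 'enact' = 'reenact'
Step 2: Add suffix '-ment' to 'reenact' = 'reenactment'

reenactment


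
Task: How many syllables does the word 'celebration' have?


Break 'celebration' into syllables: cel-e-bra-tion -> cel | e | bra | tion = 4 syllables

4 syllables


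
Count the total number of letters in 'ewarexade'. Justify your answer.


Spell out 'ewarexade' and number each letter: e(1), w(2), a(3), r(4), e(5), x(6), a(7), d(8), e(9). Total: 9 letters.

9


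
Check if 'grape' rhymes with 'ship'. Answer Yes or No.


Rime (stressed vowel + following sounds) of 'grape': -ape = /eɪp/
Rime of 'ship': -ip = /ɪp/
/eɪp/ and /ɪp/ are different ending sounds, so the words do not rhyme.

No


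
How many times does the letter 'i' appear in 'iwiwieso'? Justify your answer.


Letter 'i' in 'iwiwieso': found at position(s) 1, 3, 5 = 3 occurrence(s).

3


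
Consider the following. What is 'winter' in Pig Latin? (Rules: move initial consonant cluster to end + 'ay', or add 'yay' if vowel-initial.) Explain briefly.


'winter': move consonant cluster 'w' to end and add 'ay': 'interway'.

interway


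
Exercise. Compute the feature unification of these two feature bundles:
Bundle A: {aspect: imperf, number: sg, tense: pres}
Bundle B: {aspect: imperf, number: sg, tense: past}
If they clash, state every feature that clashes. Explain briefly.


Compare features:
aspect: A=imperf vs B=imperf -> unified: imperf
number: A=sg vs B=sg -> unified: sg
tense: A=pres vs B=past -> CLASH
Clash detected on feature 'tense' (pres vs past); unification fails.

CLASH on 'tense' (pres vs past)


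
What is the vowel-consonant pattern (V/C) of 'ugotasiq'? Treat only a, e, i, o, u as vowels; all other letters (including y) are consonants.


Letter mapping: u = V, g = C, o = V, t = C, a = V, s = C, i = V, q = C.

VCVCVCVC


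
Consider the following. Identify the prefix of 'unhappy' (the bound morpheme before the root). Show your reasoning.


The word 'unhappy' = 'un' (prefix) + 'happy' (root). The prefix is 'un'.

un


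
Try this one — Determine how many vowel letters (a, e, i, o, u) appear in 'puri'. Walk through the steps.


Vowels in 'puri': u, i = 2 vowels.

2


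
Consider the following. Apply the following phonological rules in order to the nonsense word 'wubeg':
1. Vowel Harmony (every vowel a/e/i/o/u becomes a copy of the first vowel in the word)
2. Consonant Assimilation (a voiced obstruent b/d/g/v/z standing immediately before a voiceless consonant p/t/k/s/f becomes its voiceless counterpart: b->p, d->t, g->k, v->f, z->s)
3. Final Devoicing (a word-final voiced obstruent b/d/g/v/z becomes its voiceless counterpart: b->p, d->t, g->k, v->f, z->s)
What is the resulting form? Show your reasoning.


Starting form: 'wubeg'
Rule 1: Vowel Harmony: all vowels become 'u' (matching first vowel). 'wubeg' -> 'wubug'
Rule 2: Consonant Assimilation: no voiced obstruent (b/d/g/v/z) stands immediately before a voiceless consonant (p/t/k/s/f). No change.
Rule 3: Final Devoicing: word-final voiced obstruent 'g' becomes voiceless 'k'. 'wubug' -> 'wubuk'
Final form: 'wubuk'

wubuk


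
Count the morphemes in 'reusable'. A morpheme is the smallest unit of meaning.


Decomposition: re- (prefix) + use (root) + -able (suffix) = 3 morpheme(s)

3 morphemes


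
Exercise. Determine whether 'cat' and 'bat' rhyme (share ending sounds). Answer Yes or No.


Rime (stressed vowel + following sounds) of 'cat': -at = /æt/
Rime of 'bat': -at = /æt/
/æt/ and /æt/ are the same ending sound, so the words rhyme.

Yes


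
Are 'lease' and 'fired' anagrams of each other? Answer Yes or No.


Sorted letters of 'lease': 'aeels'
Sorted letters of 'fired': 'defir'
They do not match.

No


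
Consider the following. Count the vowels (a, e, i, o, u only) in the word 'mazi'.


Vowels in 'mazi': a, i = 2 vowels.

2


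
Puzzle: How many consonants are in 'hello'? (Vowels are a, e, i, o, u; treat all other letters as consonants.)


Consonants in 'hello': h, l, l = 3 consonants.

3


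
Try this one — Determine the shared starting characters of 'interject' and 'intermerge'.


Compare from the start: 5 characters match: 'inter'. Mismatch at position 6: 'j' vs 'm'.

inter


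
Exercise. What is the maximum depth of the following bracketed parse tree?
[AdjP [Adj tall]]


Count bracket nesting levels:
'[' at pos 0: depth = 1
'[' at pos 6: depth = 2
Maximum depth reached: 2

2


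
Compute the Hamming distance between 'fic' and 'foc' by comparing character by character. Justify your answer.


Alignment:
Position 1: 'f' vs 'f' = match
Position 2: 'i' vs 'o' = DIFFER
Position 3: 'c' vs 'c' = match
Total differences: 1

1


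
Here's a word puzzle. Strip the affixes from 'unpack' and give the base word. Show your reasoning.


Remove prefix 'un' from 'unpack' to get root 'pack'.

pack


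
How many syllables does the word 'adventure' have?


Break 'adventure' into syllables: ad-ven-ture -> ad | ven | ture = 3 syllables

3 syllables


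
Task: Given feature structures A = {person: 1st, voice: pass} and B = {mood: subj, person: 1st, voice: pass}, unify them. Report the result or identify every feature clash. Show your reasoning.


Compare features:
mood: A=_ vs B=subj -> unified: subj
person: A=1st vs B=1st -> unified: 1st
voice: A=pass vs B=pass -> unified: pass
No clashes found.

Unified: {mood: subj, person: 1st, voice: pass}


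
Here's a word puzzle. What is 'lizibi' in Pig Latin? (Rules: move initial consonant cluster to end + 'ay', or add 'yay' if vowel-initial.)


'lizibi': move consonant cluster 'l' to end and add 'ay': 'izibilay'.

izibilay


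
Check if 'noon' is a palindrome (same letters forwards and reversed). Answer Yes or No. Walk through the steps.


Forward: 'noon'
Reversed: 'noon'
They are identical.

Yes


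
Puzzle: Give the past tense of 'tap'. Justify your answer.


Apply rule: Double final consonant and add -ed. 'tap' becomes 'tapped'.

tapped


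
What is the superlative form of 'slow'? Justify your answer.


Apply superlative formation (add -est): 'slow' -> 'slowest'.

slowest


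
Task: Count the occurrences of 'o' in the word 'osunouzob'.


Letter 'o' in 'osunouzob': found at position(s) 1, 5, 8 = 3 occurrence(s).

3


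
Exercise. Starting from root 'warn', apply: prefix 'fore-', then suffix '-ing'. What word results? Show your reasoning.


Step 1: Add prefix 'fore-' to 'warn' = 'forewarn'
Step 2: Add suffix '-ing' to 'forewarn' = 'forewarning'

forewarning


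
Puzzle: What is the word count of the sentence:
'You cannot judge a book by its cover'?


Split into words: You | cannot | judge | a | book | by | its | cover = 8 words.

8


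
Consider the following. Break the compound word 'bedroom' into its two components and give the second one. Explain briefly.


Split 'bedroom' into 'bed' + 'room'. The second part is 'room'.

room


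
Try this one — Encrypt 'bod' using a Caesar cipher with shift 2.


Shift each letter by 2: b -> d, o -> q, d -> f. Result: 'dqf'.

dqf


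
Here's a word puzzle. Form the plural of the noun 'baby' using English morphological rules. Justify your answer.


Apply rule: Change -y to -ies (consonant + y). 'baby' becomes 'babies'.

babies


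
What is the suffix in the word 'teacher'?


The word 'teacher' = 'teach' (root) + '-er' (suffix). The suffix is '-er'.

er


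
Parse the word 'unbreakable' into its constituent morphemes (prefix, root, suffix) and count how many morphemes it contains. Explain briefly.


Step 1: Identify prefix: 'un' (meaning: not/reverse)
Step 2: Identify root: 'break'
Step 3: Identify suffix(es): 'able'
Decomposition: un- (prefix: not/reverse) + break (root) + -able (suffix: capable of)
Total morphemes: 3

3 morphemes (un- (prefix: not/reverse) + break (root) + -able (suffix: capable of))


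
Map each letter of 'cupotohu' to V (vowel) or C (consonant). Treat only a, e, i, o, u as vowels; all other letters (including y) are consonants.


Letter mapping: c = C, u = V, p = C, o = V, t = C, o = V, h = C, u = V.

CVCVCVCV


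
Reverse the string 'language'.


Reverse 'language' character by character: 'egaugnal'.

egaugnal


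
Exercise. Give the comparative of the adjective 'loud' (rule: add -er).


Apply comparative formation (add -er): 'loud' -> 'louder'.

louder


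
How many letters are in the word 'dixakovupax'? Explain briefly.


Spell out 'dixakovupax' and number each letter: d(1), i(2), x(3), a(4), k(5), o(6), v(7), u(8), p(9), a(10), x(11). Total: 11 letters.

11


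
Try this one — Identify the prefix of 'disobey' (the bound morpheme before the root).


The word 'disobey' = 'dis' (prefix) + 'obey' (root). The prefix is 'dis'.

dis


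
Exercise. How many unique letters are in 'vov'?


Unique letters in 'vov': {o, v} = 2 distinct letters.

2


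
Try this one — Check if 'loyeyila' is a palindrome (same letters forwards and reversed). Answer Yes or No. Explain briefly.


Forward: 'loyeyila'
Reversed: 'aliyeyol'
They differ.

No


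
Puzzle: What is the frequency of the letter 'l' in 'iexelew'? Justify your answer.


Letter 'l' in 'iexelew': found at position(s) 5 = 1 occurrence(s).

1


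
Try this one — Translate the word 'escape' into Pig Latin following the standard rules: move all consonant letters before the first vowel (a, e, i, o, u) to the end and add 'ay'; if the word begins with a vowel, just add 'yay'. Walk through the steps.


'escape' starts with a vowel, so add 'yay': 'escapeyay'.

escapeyay


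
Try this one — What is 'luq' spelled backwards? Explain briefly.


Reverse 'luq' character by character: 'qul'.

qul


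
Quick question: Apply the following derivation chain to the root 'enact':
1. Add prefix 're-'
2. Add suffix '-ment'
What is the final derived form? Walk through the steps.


Step 1: Add prefix 're-' to 'enact' = 'reenact'
Step 2: Add suffix '-ment' to 'reenact' = 'reenactment'

reenactment


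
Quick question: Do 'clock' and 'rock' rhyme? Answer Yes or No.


Rime (stressed vowel + following sounds) of 'clock': -ock = /ɒk/
Rime of 'rock': -ock = /ɒk/
/ɒk/ and /ɒk/ are the same ending sound, so the words rhyme.

Yes


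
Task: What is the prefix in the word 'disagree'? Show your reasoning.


The word 'disagree' = 'dis' (prefix) + 'agree' (root). The prefix is 'dis'.

dis


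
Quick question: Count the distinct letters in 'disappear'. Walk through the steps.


Unique letters in 'disappear': {a, d, e, i, p, r, s} = 7 distinct letters.

7


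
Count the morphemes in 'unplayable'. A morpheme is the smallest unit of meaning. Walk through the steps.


Decomposition: un- (prefix) + play (root) + -able (suffix) = 3 morpheme(s)

3 morphemes


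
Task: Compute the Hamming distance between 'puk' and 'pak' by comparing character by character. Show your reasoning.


Alignment:
Position 1: 'p' vs 'p' = match
Position 2: 'u' vs 'a' = DIFFER
Position 3: 'k' vs 'k' = match
Total differences: 1

1


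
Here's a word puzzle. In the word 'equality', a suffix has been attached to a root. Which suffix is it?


The word 'equality' = 'equal' (root) + '-ity' (suffix). The suffix is '-ity'.

ity


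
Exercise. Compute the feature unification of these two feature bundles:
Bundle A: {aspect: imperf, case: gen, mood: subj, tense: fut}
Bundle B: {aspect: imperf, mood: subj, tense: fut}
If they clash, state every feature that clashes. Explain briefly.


Compare features:
aspect: A=imperf vs B=imperf -> unified: imperf
case: A=gen vs B=_ -> unified: gen
mood: A=subj vs B=subj -> unified: subj
tense: A=fut vs B=fut -> unified: fut
No clashes found.

Unified: {aspect: imperf, case: gen, mood: subj, tense: fut}


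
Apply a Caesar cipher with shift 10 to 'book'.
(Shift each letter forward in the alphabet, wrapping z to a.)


Shift each letter by 10: b -> l, o -> y, o -> y, k -> u. Result: 'lyyu'.

lyyu


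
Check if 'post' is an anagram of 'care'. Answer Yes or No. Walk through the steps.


Sorted letters of 'post': 'opst'
Sorted letters of 'care': 'acer'
They do not match.

No


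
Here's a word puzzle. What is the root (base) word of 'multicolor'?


Remove prefix 'multi' from 'multicolor' to get root 'color'.

color


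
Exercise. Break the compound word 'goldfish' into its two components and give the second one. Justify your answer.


Split 'goldfish' into 'gold' + 'fish'. The second part is 'fish'.

fish


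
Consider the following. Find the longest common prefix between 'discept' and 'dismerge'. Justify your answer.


Compare from the start: 3 characters match: 'dis'. Mismatch at position 4: 'c' vs 'm'.

dis


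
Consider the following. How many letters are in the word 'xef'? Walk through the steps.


Spell out 'xef' and number each letter: x(1), e(2), f(3). Total: 3 letters.

3
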